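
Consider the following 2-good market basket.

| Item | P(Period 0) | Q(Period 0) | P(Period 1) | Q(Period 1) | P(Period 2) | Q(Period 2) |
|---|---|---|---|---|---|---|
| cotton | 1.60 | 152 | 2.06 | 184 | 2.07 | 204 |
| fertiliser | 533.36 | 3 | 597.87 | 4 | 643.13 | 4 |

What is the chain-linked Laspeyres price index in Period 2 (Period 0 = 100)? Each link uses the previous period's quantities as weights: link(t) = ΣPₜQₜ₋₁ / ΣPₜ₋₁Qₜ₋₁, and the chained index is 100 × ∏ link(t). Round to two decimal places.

121.84

Link Period 0→Period 1:
ΣP(Period 1)Q(Period 0) = 2.06×152 + 597.87×3 = 313.12 + 1793.61 = 2106.73
ΣP(Period 0)Q(Period 0) = 1.60×152 + 533.36×3 = 243.2 + 1600.08 = 1843.28
link = 2106.73/1843.28 = 1.142925
Link Period 1→Period 2:
ΣP(Period 2)Q(Period 1) = 2.07×184 + 643.13×4 = 380.88 + 2572.52 = 2953.4
ΣP(Period 1)Q(Period 1) = 2.06×184 + 597.87×4 = 379.04 + 2391.48 = 2770.52
link = 2953.4/2770.52 = 1.066009
Chained index = 100 × 1.142925 × 1.066009 = 121.8368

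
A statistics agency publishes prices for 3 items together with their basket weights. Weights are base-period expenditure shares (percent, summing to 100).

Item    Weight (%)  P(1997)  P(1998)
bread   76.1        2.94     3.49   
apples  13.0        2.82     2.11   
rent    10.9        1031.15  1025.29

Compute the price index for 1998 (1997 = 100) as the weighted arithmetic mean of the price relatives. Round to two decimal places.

110.90

bread: 76.1 × (3.49/2.94) = 76.1 × 1.187075 = 90.3364
apples: 13.0 × (2.11/2.82) = 13.0 × 0.748227 = 9.7270
rent: 10.9 × (1025.29/1031.15) = 10.9 × 0.994317 = 10.8381
Index = Σ wᵢ·(p₁ᵢ/p₀ᵢ) = 90.3364 + 9.7270 + 10.8381 = 110.9014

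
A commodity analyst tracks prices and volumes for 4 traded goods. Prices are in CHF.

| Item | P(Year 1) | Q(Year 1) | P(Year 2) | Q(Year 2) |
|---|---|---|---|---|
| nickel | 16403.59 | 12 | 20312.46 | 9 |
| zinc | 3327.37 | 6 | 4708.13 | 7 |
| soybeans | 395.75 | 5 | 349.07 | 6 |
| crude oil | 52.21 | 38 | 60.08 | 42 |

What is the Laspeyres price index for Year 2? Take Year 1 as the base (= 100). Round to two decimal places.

125.03

Laspeyres price index uses base-period quantities as weights.
ΣP(Year 2)·Q(Year 1) = 20312.46×12 + 4708.13×6 + 349.07×5 + 60.08×38 = 243749.52 + 28248.78 + 1745.35 + 2283.04 = 276026.69
ΣP(Year 1)·Q(Year 1) = 16403.59×12 + 3327.37×6 + 395.75×5 + 52.21×38 = 196843.08 + 19964.22 + 1978.75 + 1983.98 = 220770.03
Index = 276026.69 / 220770.03 × 100 = 125.0291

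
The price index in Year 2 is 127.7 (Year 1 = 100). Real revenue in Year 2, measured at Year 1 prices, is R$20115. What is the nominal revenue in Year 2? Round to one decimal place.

25686.9

Nominal = Real × (Index/100) = 20115 × (127.7/100)
        = 20115 × 1.277 = 25686.8550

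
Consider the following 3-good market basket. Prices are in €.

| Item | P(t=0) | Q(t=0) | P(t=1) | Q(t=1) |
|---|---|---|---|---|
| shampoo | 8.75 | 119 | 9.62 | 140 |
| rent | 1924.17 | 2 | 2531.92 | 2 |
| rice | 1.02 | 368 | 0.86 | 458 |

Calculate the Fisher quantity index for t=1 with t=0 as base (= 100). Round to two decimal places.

104.76

Laspeyres component (base-period weights):
ΣP(t=0)Q(t=1) = 8.75×140 + 1924.17×2 + 1.02×458 = 1225 + 3848.34 + 467.16 = 5540.5
ΣP(t=0)Q(t=0) = 8.75×119 + 1924.17×2 + 1.02×368 = 1041.25 + 3848.34 + 375.36 = 5264.95
L = 5540.5 / 5264.95 × 100 = 105.2337
Paasche component (current-period weights):
ΣP(t=1)Q(t=1) = 9.62×140 + 2531.92×2 + 0.86×458 = 1346.8 + 5063.84 + 393.88 = 6804.52
ΣP(t=1)Q(t=0) = 9.62×119 + 2531.92×2 + 0.86×368 = 1144.78 + 5063.84 + 316.48 = 6525.1
P = 6804.52 / 6525.1 × 100 = 104.2822
Fisher = √(L × P) = √(105.2337 × 104.2822) = 104.7569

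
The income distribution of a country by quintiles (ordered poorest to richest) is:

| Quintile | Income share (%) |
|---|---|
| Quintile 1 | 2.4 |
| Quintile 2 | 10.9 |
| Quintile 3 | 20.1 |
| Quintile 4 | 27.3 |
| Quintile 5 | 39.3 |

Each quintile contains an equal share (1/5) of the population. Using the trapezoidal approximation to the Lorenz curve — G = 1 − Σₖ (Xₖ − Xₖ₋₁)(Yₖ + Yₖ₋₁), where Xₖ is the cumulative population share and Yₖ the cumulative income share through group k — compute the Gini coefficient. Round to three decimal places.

Cumulative income shares Yₖ: 0.0240, 0.1330, 0.3340, 0.6070, 1.0000
Σ (Xₖ−Xₖ₋₁)(Yₖ+Yₖ₋₁) = (1/5)(0.0240+0.0000) + (1/5)(0.1330+0.0240) + (1/5)(0.3340+0.1330) + (1/5)(0.6070+0.3340) + (1/5)(1.0000+0.6070)
  = 0.0048 + 0.0314 + 0.0934 + 0.1882 + 0.3214 = 0.6392
G = 1 − 0.6392 = 0.3608

0.361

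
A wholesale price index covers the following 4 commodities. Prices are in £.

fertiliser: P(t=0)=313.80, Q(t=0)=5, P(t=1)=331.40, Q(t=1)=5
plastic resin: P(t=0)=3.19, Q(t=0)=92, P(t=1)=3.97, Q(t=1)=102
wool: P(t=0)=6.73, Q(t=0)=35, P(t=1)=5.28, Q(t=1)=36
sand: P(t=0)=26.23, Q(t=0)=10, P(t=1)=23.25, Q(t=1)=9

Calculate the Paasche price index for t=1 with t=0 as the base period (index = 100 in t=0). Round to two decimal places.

Paasche price index uses current-period quantities as weights.
ΣP(t=1)·Q(t=1) = 331.40×5 + 3.97×102 + 5.28×36 + 23.25×9 = 1657 + 404.94 + 190.08 + 209.25 = 2461.27
ΣP(t=0)·Q(t=1) = 313.80×5 + 3.19×102 + 6.73×36 + 26.23×9 = 1569 + 325.38 + 242.28 + 236.07 = 2372.73
Index = 2461.27 / 2372.73 × 100 = 103.7316

103.73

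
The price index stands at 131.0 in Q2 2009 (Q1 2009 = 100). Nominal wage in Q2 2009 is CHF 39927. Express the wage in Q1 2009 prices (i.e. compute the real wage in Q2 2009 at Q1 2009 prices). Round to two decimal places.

30478.63

Real = Nominal ÷ (Index/100) = 39927 ÷ (131.0/100)
     = 39927 ÷ 1.310 = 30478.6260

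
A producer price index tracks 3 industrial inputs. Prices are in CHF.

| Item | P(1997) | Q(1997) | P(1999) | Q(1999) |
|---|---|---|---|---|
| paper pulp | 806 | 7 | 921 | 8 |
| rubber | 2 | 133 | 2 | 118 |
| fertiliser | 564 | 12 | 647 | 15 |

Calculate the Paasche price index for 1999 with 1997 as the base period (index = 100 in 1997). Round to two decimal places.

114.30

Paasche price index uses current-period quantities as weights.
ΣP(1999)·Q(1999) = 921×8 + 2×118 + 647×15 = 7368 + 236 + 9705 = 17309
ΣP(1997)·Q(1999) = 806×8 + 2×118 + 564×15 = 6448 + 236 + 8460 = 15144
Index = 17309 / 15144 × 100 = 114.2961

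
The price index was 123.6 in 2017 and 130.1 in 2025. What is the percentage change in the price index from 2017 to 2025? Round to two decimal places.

Change = (130.1 − 123.6) / 123.6 × 100
       = 6.5 / 123.6 × 100 = 5.2589%

5.26%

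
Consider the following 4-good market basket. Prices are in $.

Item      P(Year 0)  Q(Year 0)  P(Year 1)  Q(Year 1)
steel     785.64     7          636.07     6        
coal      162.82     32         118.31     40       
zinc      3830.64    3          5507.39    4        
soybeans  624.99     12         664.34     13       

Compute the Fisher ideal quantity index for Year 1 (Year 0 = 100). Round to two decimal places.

118.26

Laspeyres component (base-period weights):
ΣP(Year 0)Q(Year 1) = 785.64×6 + 162.82×40 + 3830.64×4 + 624.99×13 = 4713.84 + 6512.8 + 15322.56 + 8124.87 = 34674.07
ΣP(Year 0)Q(Year 0) = 785.64×7 + 162.82×32 + 3830.64×3 + 624.99×12 = 5499.48 + 5210.24 + 11491.92 + 7499.88 = 29701.52
L = 34674.07 / 29701.52 × 100 = 116.7417
Paasche component (current-period weights):
ΣP(Year 1)Q(Year 1) = 636.07×6 + 118.31×40 + 5507.39×4 + 664.34×13 = 3816.42 + 4732.4 + 22029.56 + 8636.42 = 39214.8
ΣP(Year 1)Q(Year 0) = 636.07×7 + 118.31×32 + 5507.39×3 + 664.34×12 = 4452.49 + 3785.92 + 16522.17 + 7972.08 = 32732.66
P = 39214.8 / 32732.66 × 100 = 119.8033
Fisher = √(L × P) = √(116.7417 × 119.8033) = 118.2626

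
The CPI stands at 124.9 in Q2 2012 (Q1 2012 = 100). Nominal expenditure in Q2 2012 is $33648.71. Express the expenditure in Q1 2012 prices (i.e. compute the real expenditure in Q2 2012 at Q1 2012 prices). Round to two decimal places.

Real = Nominal ÷ (Index/100) = 33648.71 ÷ (124.9/100)
     = 33648.71 ÷ 1.249 = 26940.5204

26940.52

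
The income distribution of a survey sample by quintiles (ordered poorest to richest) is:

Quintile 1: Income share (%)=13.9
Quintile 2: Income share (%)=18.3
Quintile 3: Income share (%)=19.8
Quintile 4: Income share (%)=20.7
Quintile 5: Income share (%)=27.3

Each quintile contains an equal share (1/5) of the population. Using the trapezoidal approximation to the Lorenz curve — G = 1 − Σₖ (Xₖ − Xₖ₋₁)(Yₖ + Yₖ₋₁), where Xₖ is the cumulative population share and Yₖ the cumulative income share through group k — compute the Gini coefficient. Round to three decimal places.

0.117

Cumulative income shares Yₖ: 0.1390, 0.3220, 0.5200, 0.7270, 1.0000
Σ (Xₖ−Xₖ₋₁)(Yₖ+Yₖ₋₁) = (1/5)(0.1390+0.0000) + (1/5)(0.3220+0.1390) + (1/5)(0.5200+0.3220) + (1/5)(0.7270+0.5200) + (1/5)(1.0000+0.7270)
  = 0.0278 + 0.0922 + 0.1684 + 0.2494 + 0.3454 = 0.8832
G = 1 − 0.8832 = 0.1168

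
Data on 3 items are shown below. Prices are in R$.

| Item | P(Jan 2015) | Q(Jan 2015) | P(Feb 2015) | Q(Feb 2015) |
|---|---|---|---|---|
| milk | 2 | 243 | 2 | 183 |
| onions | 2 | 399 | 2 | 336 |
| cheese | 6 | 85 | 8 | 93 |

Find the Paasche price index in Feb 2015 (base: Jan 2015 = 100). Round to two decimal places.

111.65

Paasche price index uses current-period quantities as weights.
ΣP(Feb 2015)·Q(Feb 2015) = 2×183 + 2×336 + 8×93 = 366 + 672 + 744 = 1782
ΣP(Jan 2015)·Q(Feb 2015) = 2×183 + 2×336 + 6×93 = 366 + 672 + 558 = 1596
Index = 1782 / 1596 × 100 = 111.6541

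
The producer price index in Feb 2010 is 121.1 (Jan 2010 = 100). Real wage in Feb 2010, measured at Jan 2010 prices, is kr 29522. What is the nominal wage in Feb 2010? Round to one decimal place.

35751.1

Nominal = Real × (Index/100) = 29522 × (121.1/100)
        = 29522 × 1.211 = 35751.1420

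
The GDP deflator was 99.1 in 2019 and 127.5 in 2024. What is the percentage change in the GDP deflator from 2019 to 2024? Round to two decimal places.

Change = (127.5 − 99.1) / 99.1 × 100
       = 28.4 / 99.1 × 100 = 28.6579%

28.66%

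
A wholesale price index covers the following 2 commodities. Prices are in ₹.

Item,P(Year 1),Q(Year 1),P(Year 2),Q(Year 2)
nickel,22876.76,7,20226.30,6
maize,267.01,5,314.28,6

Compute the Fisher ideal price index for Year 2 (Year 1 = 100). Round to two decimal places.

88.70

Laspeyres component (base-period weights):
ΣP(Year 2)Q(Year 1) = 20226.30×7 + 314.28×5 = 141584.1 + 1571.4 = 143155.5
ΣP(Year 1)Q(Year 1) = 22876.76×7 + 267.01×5 = 160137.32 + 1335.05 = 161472.37
L = 143155.5 / 161472.37 × 100 = 88.6563
Paasche component (current-period weights):
ΣP(Year 2)Q(Year 2) = 20226.30×6 + 314.28×6 = 121357.8 + 1885.68 = 123243.48
ΣP(Year 1)Q(Year 2) = 22876.76×6 + 267.01×6 = 137260.56 + 1602.06 = 138862.62
P = 123243.48 / 138862.62 × 100 = 88.7521
Fisher = √(L × P) = √(88.6563 × 88.7521) = 88.7042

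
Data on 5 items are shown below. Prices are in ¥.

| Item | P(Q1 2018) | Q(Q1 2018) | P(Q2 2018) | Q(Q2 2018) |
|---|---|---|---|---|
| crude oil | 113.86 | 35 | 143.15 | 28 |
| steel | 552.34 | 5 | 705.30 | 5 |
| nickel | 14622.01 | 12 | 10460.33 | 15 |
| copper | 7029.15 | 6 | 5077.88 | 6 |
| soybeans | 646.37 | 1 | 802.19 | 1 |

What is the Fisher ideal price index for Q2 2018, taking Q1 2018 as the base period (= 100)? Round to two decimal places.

Laspeyres component (base-period weights):
ΣP(Q2 2018)Q(Q1 2018) = 143.15×35 + 705.30×5 + 10460.33×12 + 5077.88×6 + 802.19×1 = 5010.25 + 3526.5 + 125523.96 + 30467.28 + 802.19 = 165330.18
ΣP(Q1 2018)Q(Q1 2018) = 113.86×35 + 552.34×5 + 14622.01×12 + 7029.15×6 + 646.37×1 = 3985.1 + 2761.7 + 175464.12 + 42174.9 + 646.37 = 225032.19
L = 165330.18 / 225032.19 × 100 = 73.4696
Paasche component (current-period weights):
ΣP(Q2 2018)Q(Q2 2018) = 143.15×28 + 705.30×5 + 10460.33×15 + 5077.88×6 + 802.19×1 = 4008.2 + 3526.5 + 156904.95 + 30467.28 + 802.19 = 195709.12
ΣP(Q1 2018)Q(Q2 2018) = 113.86×28 + 552.34×5 + 14622.01×15 + 7029.15×6 + 646.37×1 = 3188.08 + 2761.7 + 219330.15 + 42174.9 + 646.37 = 268101.2
P = 195709.12 / 268101.2 × 100 = 72.9982
Fisher = √(L × P) = √(73.4696 × 72.9982) = 73.2335

73.23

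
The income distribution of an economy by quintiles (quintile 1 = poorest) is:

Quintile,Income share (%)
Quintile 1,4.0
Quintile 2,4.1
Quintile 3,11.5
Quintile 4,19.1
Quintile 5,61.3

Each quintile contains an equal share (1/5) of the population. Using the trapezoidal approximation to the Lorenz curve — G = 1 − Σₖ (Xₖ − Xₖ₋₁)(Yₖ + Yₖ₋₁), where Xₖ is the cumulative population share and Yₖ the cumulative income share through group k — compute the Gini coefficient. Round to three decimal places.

0.518

Cumulative income shares Yₖ: 0.0400, 0.0810, 0.1960, 0.3870, 1.0000
Σ (Xₖ−Xₖ₋₁)(Yₖ+Yₖ₋₁) = (1/5)(0.0400+0.0000) + (1/5)(0.0810+0.0400) + (1/5)(0.1960+0.0810) + (1/5)(0.3870+0.1960) + (1/5)(1.0000+0.3870)
  = 0.0080 + 0.0242 + 0.0554 + 0.1166 + 0.2774 = 0.4816
G = 1 − 0.4816 = 0.5184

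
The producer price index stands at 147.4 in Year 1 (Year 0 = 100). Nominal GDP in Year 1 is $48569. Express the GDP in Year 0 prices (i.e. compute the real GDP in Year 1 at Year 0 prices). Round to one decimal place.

32950.5

Real = Nominal ÷ (Index/100) = 48569 ÷ (147.4/100)
     = 48569 ÷ 1.474 = 32950.4749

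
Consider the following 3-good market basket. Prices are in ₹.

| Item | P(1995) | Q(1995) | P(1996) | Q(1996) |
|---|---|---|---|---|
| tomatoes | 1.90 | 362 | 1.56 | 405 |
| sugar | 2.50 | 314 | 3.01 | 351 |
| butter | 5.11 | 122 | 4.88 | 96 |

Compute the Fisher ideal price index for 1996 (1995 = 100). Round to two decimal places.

100.66

Laspeyres component (base-period weights):
ΣP(1996)Q(1995) = 1.56×362 + 3.01×314 + 4.88×122 = 564.72 + 945.14 + 595.36 = 2105.22
ΣP(1995)Q(1995) = 1.90×362 + 2.50×314 + 5.11×122 = 687.8 + 785 + 623.42 = 2096.22
L = 2105.22 / 2096.22 × 100 = 100.4293
Paasche component (current-period weights):
ΣP(1996)Q(1996) = 1.56×405 + 3.01×351 + 4.88×96 = 631.8 + 1056.51 + 468.48 = 2156.79
ΣP(1995)Q(1996) = 1.90×405 + 2.50×351 + 5.11×96 = 769.5 + 877.5 + 490.56 = 2137.56
P = 2156.79 / 2137.56 × 100 = 100.8996
Fisher = √(L × P) = √(100.4293 × 100.8996) = 100.6642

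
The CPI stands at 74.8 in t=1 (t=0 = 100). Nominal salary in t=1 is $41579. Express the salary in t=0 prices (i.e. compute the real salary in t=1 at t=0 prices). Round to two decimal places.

Real = Nominal ÷ (Index/100) = 41579 ÷ (74.8/100)
     = 41579 ÷ 0.748 = 55586.8984

55586.90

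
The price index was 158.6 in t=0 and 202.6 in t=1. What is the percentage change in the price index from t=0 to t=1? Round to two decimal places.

27.74%

Change = (202.6 − 158.6) / 158.6 × 100
       = 44.0 / 158.6 × 100 = 27.7427%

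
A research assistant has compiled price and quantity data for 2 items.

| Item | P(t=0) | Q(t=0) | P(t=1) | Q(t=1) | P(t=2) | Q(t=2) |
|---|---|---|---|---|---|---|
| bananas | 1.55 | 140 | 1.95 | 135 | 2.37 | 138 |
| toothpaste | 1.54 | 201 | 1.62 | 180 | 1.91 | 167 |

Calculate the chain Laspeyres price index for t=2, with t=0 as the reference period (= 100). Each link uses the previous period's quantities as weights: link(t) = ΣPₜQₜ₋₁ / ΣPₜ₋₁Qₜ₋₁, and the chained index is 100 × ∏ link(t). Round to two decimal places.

Link t=0→t=1:
ΣP(t=1)Q(t=0) = 1.95×140 + 1.62×201 = 273 + 325.62 = 598.62
ΣP(t=0)Q(t=0) = 1.55×140 + 1.54×201 = 217 + 309.54 = 526.54
link = 598.62/526.54 = 1.136894
Link t=1→t=2:
ΣP(t=2)Q(t=1) = 2.37×135 + 1.91×180 = 319.95 + 343.8 = 663.75
ΣP(t=1)Q(t=1) = 1.95×135 + 1.62×180 = 263.25 + 291.6 = 554.85
link = 663.75/554.85 = 1.196269
Chained index = 100 × 1.136894 × 1.196269 = 136.0031

136.00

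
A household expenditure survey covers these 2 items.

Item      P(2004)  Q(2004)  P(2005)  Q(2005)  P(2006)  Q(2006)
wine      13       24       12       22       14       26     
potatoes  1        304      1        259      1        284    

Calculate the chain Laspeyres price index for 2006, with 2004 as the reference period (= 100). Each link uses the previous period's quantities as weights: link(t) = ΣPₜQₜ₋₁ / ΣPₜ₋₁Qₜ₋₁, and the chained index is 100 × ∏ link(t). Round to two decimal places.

104.19

Link 2004→2005:
ΣP(2005)Q(2004) = 12×24 + 1×304 = 288 + 304 = 592
ΣP(2004)Q(2004) = 13×24 + 1×304 = 312 + 304 = 616
link = 592/616 = 0.961039
Link 2005→2006:
ΣP(2006)Q(2005) = 14×22 + 1×259 = 308 + 259 = 567
ΣP(2005)Q(2005) = 12×22 + 1×259 = 264 + 259 = 523
link = 567/523 = 1.084130
Chained index = 100 × 0.961039 × 1.084130 = 104.1891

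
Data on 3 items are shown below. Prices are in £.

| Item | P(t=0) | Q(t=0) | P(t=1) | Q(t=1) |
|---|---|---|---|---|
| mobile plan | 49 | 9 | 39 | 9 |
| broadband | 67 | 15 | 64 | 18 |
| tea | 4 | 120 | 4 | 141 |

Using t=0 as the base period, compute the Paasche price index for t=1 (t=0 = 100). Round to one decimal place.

Paasche price index uses current-period quantities as weights.
ΣP(t=1)·Q(t=1) = 39×9 + 64×18 + 4×141 = 351 + 1152 + 564 = 2067
ΣP(t=0)·Q(t=1) = 49×9 + 67×18 + 4×141 = 441 + 1206 + 564 = 2211
Index = 2067 / 2211 × 100 = 93.4871

93.5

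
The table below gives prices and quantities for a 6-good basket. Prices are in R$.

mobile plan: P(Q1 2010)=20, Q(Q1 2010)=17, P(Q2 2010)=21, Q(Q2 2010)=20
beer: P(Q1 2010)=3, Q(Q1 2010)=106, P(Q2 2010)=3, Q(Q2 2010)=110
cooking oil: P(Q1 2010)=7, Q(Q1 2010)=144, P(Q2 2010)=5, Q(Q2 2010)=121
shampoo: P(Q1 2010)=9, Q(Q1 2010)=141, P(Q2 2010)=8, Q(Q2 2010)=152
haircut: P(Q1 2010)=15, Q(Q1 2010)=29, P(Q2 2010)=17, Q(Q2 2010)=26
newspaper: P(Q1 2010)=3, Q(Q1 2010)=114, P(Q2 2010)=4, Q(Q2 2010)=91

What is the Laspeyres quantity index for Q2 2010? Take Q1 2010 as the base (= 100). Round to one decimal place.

97.2

Laspeyres quantity index uses base-period prices as weights.
ΣP(Q1 2010)·Q(Q2 2010) = 20×20 + 3×110 + 7×121 + 9×152 + 15×26 + 3×91 = 400 + 330 + 847 + 1368 + 390 + 273 = 3608
ΣP(Q1 2010)·Q(Q1 2010) = 20×17 + 3×106 + 7×144 + 9×141 + 15×29 + 3×114 = 340 + 318 + 1008 + 1269 + 435 + 342 = 3712
Index = 3608 / 3712 × 100 = 97.1983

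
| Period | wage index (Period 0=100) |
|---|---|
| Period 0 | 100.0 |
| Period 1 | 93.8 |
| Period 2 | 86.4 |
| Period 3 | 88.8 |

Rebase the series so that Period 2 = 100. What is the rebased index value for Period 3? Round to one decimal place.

Rebased(Period 3) = 88.8 / 86.4 × 100 = 102.7778

102.8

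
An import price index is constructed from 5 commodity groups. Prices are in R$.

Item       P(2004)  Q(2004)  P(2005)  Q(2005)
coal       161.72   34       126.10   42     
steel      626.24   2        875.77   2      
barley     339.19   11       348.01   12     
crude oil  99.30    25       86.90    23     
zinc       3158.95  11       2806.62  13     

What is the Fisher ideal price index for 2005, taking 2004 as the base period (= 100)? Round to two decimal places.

89.78

Laspeyres component (base-period weights):
ΣP(2005)Q(2004) = 126.10×34 + 875.77×2 + 348.01×11 + 86.90×25 + 2806.62×11 = 4287.4 + 1751.54 + 3828.11 + 2172.5 + 30872.82 = 42912.37
ΣP(2004)Q(2004) = 161.72×34 + 626.24×2 + 339.19×11 + 99.30×25 + 3158.95×11 = 5498.48 + 1252.48 + 3731.09 + 2482.5 + 34748.45 = 47713
L = 42912.37 / 47713 × 100 = 89.9385
Paasche component (current-period weights):
ΣP(2005)Q(2005) = 126.10×42 + 875.77×2 + 348.01×12 + 86.90×23 + 2806.62×13 = 5296.2 + 1751.54 + 4176.12 + 1998.7 + 36486.06 = 49708.62
ΣP(2004)Q(2005) = 161.72×42 + 626.24×2 + 339.19×12 + 99.30×23 + 3158.95×13 = 6792.24 + 1252.48 + 4070.28 + 2283.9 + 41066.35 = 55465.25
P = 49708.62 / 55465.25 × 100 = 89.6212
Fisher = √(L × P) = √(89.9385 × 89.6212) = 89.7797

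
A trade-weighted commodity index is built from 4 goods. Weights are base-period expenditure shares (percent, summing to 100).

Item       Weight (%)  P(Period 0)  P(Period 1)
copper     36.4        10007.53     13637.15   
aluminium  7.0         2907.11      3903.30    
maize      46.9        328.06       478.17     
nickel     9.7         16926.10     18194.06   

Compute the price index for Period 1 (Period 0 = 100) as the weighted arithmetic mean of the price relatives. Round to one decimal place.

137.8

copper: 36.4 × (13637.15/10007.53) = 36.4 × 1.362689 = 49.6019
aluminium: 7.0 × (3903.30/2907.11) = 7.0 × 1.342674 = 9.3987
maize: 46.9 × (478.17/328.06) = 46.9 × 1.457569 = 68.3600
nickel: 9.7 × (18194.06/16926.10) = 9.7 × 1.074912 = 10.4266
Index = Σ wᵢ·(p₁ᵢ/p₀ᵢ) = 49.6019 + 9.3987 + 68.3600 + 10.4266 = 137.7872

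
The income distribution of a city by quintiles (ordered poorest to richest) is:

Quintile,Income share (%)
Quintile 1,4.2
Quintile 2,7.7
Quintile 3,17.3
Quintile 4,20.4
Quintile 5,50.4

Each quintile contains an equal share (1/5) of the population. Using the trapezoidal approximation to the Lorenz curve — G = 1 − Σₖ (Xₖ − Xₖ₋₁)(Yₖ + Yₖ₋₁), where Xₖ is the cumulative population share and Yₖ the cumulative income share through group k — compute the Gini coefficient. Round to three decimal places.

0.420

Cumulative income shares Yₖ: 0.0420, 0.1190, 0.2920, 0.4960, 1.0000
Σ (Xₖ−Xₖ₋₁)(Yₖ+Yₖ₋₁) = (1/5)(0.0420+0.0000) + (1/5)(0.1190+0.0420) + (1/5)(0.2920+0.1190) + (1/5)(0.4960+0.2920) + (1/5)(1.0000+0.4960)
  = 0.0084 + 0.0322 + 0.0822 + 0.1576 + 0.2992 = 0.5796
G = 1 − 0.5796 = 0.4204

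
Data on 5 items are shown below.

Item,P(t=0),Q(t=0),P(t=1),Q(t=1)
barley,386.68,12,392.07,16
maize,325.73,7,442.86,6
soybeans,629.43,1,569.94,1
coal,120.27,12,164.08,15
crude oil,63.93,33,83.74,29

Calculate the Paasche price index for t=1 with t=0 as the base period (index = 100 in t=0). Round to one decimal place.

115.8

Paasche price index uses current-period quantities as weights.
ΣP(t=1)·Q(t=1) = 392.07×16 + 442.86×6 + 569.94×1 + 164.08×15 + 83.74×29 = 6273.12 + 2657.16 + 569.94 + 2461.2 + 2428.46 = 14389.88
ΣP(t=0)·Q(t=1) = 386.68×16 + 325.73×6 + 629.43×1 + 120.27×15 + 63.93×29 = 6186.88 + 1954.38 + 629.43 + 1804.05 + 1853.97 = 12428.71
Index = 14389.88 / 12428.71 × 100 = 115.7794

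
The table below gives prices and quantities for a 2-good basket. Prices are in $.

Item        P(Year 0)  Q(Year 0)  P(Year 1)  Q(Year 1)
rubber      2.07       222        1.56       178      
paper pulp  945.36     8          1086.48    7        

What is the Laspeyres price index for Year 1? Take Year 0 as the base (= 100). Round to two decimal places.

Laspeyres price index uses base-period quantities as weights.
ΣP(Year 1)·Q(Year 0) = 1.56×222 + 1086.48×8 = 346.32 + 8691.84 = 9038.16
ΣP(Year 0)·Q(Year 0) = 2.07×222 + 945.36×8 = 459.54 + 7562.88 = 8022.42
Index = 9038.16 / 8022.42 × 100 = 112.6613

112.66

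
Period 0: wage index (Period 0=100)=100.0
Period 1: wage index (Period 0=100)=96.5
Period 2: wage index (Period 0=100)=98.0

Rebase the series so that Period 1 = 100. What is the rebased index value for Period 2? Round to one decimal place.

Rebased(Period 2) = 98.0 / 96.5 × 100 = 101.5544

101.6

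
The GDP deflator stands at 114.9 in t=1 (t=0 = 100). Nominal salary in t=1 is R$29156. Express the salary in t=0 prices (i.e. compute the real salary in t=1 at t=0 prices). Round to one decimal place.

25375.1

Real = Nominal ÷ (Index/100) = 29156 ÷ (114.9/100)
     = 29156 ÷ 1.149 = 25375.1088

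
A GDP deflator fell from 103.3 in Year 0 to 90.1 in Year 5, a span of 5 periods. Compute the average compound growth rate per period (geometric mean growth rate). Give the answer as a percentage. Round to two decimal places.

Growth factor = (90.1/103.3)^(1/5) = (0.872217)^(1/5) = 0.973027
Growth rate = 0.973027 − 1 = -0.026973 = -2.6973%

-2.70%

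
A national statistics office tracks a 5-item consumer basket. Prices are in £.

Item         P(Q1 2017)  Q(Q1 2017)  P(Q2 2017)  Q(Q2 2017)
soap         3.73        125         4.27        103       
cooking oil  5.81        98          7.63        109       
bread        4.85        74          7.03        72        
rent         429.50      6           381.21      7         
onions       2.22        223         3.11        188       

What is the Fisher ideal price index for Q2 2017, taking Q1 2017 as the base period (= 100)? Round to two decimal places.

Laspeyres component (base-period weights):
ΣP(Q2 2017)Q(Q1 2017) = 4.27×125 + 7.63×98 + 7.03×74 + 381.21×6 + 3.11×223 = 533.75 + 747.74 + 520.22 + 2287.26 + 693.53 = 4782.5
ΣP(Q1 2017)Q(Q1 2017) = 3.73×125 + 5.81×98 + 4.85×74 + 429.50×6 + 2.22×223 = 466.25 + 569.38 + 358.9 + 2577 + 495.06 = 4466.59
L = 4782.5 / 4466.59 × 100 = 107.0727
Paasche component (current-period weights):
ΣP(Q2 2017)Q(Q2 2017) = 4.27×103 + 7.63×109 + 7.03×72 + 381.21×7 + 3.11×188 = 439.81 + 831.67 + 506.16 + 2668.47 + 584.68 = 5030.79
ΣP(Q1 2017)Q(Q2 2017) = 3.73×103 + 5.81×109 + 4.85×72 + 429.50×7 + 2.22×188 = 384.19 + 633.29 + 349.2 + 3006.5 + 417.36 = 4790.54
P = 5030.79 / 4790.54 × 100 = 105.0151
Fisher = √(L × P) = √(107.0727 × 105.0151) = 106.0389

106.04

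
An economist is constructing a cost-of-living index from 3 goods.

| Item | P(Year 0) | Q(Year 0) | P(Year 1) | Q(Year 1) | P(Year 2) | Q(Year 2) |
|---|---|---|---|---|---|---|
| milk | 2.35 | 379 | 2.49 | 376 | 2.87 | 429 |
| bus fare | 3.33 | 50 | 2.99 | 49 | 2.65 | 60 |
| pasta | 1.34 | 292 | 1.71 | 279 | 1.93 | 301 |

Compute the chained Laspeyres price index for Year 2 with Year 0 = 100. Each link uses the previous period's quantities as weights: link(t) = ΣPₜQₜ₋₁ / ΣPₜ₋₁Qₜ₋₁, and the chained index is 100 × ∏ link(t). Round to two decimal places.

123.17

Link Year 0→Year 1:
ΣP(Year 1)Q(Year 0) = 2.49×379 + 2.99×50 + 1.71×292 = 943.71 + 149.5 + 499.32 = 1592.53
ΣP(Year 0)Q(Year 0) = 2.35×379 + 3.33×50 + 1.34×292 = 890.65 + 166.5 + 391.28 = 1448.43
link = 1592.53/1448.43 = 1.099487
Link Year 1→Year 2:
ΣP(Year 2)Q(Year 1) = 2.87×376 + 2.65×49 + 1.93×279 = 1079.12 + 129.85 + 538.47 = 1747.44
ΣP(Year 1)Q(Year 1) = 2.49×376 + 2.99×49 + 1.71×279 = 936.24 + 146.51 + 477.09 = 1559.84
link = 1747.44/1559.84 = 1.120269
Chained index = 100 × 1.099487 × 1.120269 = 123.1721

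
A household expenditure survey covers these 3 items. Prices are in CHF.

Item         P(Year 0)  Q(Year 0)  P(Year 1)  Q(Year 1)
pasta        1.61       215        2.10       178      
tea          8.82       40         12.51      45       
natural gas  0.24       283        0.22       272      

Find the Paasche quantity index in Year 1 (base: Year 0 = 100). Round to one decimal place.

Paasche quantity index uses current-period prices as weights.
ΣP(Year 1)·Q(Year 1) = 2.10×178 + 12.51×45 + 0.22×272 = 373.8 + 562.95 + 59.84 = 996.59
ΣP(Year 1)·Q(Year 0) = 2.10×215 + 12.51×40 + 0.22×283 = 451.5 + 500.4 + 62.26 = 1014.16
Index = 996.59 / 1014.16 × 100 = 98.2675

98.3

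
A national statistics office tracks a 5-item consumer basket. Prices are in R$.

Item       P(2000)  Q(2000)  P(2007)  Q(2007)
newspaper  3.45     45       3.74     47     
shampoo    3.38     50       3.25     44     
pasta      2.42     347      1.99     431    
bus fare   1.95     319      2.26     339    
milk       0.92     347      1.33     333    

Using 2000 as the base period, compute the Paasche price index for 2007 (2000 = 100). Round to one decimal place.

Paasche price index uses current-period quantities as weights.
ΣP(2007)·Q(2007) = 3.74×47 + 3.25×44 + 1.99×431 + 2.26×339 + 1.33×333 = 175.78 + 143 + 857.69 + 766.14 + 442.89 = 2385.5
ΣP(2000)·Q(2007) = 3.45×47 + 3.38×44 + 2.42×431 + 1.95×339 + 0.92×333 = 162.15 + 148.72 + 1043.02 + 661.05 + 306.36 = 2321.3
Index = 2385.5 / 2321.3 × 100 = 102.7657

102.8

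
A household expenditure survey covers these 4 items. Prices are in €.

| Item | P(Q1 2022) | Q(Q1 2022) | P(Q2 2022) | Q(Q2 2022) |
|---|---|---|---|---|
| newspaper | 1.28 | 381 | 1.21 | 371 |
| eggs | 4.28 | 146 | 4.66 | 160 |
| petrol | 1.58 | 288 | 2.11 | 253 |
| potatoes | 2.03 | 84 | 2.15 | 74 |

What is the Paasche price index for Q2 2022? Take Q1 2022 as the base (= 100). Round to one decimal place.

110.4

Paasche price index uses current-period quantities as weights.
ΣP(Q2 2022)·Q(Q2 2022) = 1.21×371 + 4.66×160 + 2.11×253 + 2.15×74 = 448.91 + 745.6 + 533.83 + 159.1 = 1887.44
ΣP(Q1 2022)·Q(Q2 2022) = 1.28×371 + 4.28×160 + 1.58×253 + 2.03×74 = 474.88 + 684.8 + 399.74 + 150.22 = 1709.64
Index = 1887.44 / 1709.64 × 100 = 110.3999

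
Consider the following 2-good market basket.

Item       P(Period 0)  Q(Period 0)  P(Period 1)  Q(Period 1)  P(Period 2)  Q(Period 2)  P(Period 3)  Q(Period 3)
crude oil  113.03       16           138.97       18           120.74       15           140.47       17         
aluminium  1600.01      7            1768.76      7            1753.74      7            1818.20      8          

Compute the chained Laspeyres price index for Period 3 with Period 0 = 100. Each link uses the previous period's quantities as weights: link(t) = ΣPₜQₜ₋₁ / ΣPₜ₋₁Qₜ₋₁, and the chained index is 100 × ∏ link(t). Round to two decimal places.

114.78

Link Period 0→Period 1:
ΣP(Period 1)Q(Period 0) = 138.97×16 + 1768.76×7 = 2223.52 + 12381.32 = 14604.84
ΣP(Period 0)Q(Period 0) = 113.03×16 + 1600.01×7 = 1808.48 + 11200.07 = 13008.55
link = 14604.84/13008.55 = 1.122711
Link Period 1→Period 2:
ΣP(Period 2)Q(Period 1) = 120.74×18 + 1753.74×7 = 2173.32 + 12276.18 = 14449.5
ΣP(Period 1)Q(Period 1) = 138.97×18 + 1768.76×7 = 2501.46 + 12381.32 = 14882.78
link = 14449.5/14882.78 = 0.970887
Link Period 2→Period 3:
ΣP(Period 3)Q(Period 2) = 140.47×15 + 1818.20×7 = 2107.05 + 12727.4 = 14834.45
ΣP(Period 2)Q(Period 2) = 120.74×15 + 1753.74×7 = 1811.1 + 12276.18 = 14087.28
link = 14834.45/14087.28 = 1.053039
Chained index = 100 × 1.122711 × 0.970887 × 1.053039 = 114.7839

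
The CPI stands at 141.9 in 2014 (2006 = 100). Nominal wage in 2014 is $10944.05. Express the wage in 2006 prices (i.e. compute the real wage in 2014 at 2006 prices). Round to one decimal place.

Real = Nominal ÷ (Index/100) = 10944.05 ÷ (141.9/100)
     = 10944.05 ÷ 1.419 = 7712.5088

7712.5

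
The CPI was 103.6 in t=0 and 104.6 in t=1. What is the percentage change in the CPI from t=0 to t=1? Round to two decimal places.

0.97%

Change = (104.6 − 103.6) / 103.6 × 100
       = 1.0 / 103.6 × 100 = 0.9653%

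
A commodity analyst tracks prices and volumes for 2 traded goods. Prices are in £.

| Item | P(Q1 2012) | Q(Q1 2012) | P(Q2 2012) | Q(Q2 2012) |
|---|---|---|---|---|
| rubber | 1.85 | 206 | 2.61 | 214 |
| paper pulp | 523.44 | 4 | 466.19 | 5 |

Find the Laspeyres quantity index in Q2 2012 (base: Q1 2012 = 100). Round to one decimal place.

Laspeyres quantity index uses base-period prices as weights.
ΣP(Q1 2012)·Q(Q2 2012) = 1.85×214 + 523.44×5 = 395.9 + 2617.2 = 3013.1
ΣP(Q1 2012)·Q(Q1 2012) = 1.85×206 + 523.44×4 = 381.1 + 2093.76 = 2474.86
Index = 3013.1 / 2474.86 × 100 = 121.7483

121.7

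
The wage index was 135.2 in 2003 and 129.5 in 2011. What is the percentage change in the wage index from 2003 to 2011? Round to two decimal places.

-4.22%

Change = (129.5 − 135.2) / 135.2 × 100
       = -5.7 / 135.2 × 100 = -4.2160%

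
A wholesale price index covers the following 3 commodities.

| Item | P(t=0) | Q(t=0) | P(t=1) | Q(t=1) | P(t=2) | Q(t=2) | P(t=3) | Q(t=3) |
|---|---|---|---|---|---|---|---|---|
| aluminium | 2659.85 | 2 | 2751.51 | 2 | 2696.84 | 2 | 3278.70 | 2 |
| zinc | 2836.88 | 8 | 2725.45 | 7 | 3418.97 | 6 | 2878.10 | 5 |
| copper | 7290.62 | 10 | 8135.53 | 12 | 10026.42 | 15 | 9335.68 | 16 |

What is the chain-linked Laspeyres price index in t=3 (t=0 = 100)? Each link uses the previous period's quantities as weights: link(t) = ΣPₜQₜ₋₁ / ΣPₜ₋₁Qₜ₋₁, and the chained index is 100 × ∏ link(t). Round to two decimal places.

122.54

Link t=0→t=1:
ΣP(t=1)Q(t=0) = 2751.51×2 + 2725.45×8 + 8135.53×10 = 5503.02 + 21803.6 + 81355.3 = 108661.92
ΣP(t=0)Q(t=0) = 2659.85×2 + 2836.88×8 + 7290.62×10 = 5319.7 + 22695.04 + 72906.2 = 100920.94
link = 108661.92/100920.94 = 1.076703
Link t=1→t=2:
ΣP(t=2)Q(t=1) = 2696.84×2 + 3418.97×7 + 10026.42×12 = 5393.68 + 23932.79 + 120317.04 = 149643.51
ΣP(t=1)Q(t=1) = 2751.51×2 + 2725.45×7 + 8135.53×12 = 5503.02 + 19078.15 + 97626.36 = 122207.53
link = 149643.51/122207.53 = 1.224503
Link t=2→t=3:
ΣP(t=3)Q(t=2) = 3278.70×2 + 2878.10×6 + 9335.68×15 = 6557.4 + 17268.6 + 140035.2 = 163861.2
ΣP(t=2)Q(t=2) = 2696.84×2 + 3418.97×6 + 10026.42×15 = 5393.68 + 20513.82 + 150396.3 = 176303.8
link = 163861.2/176303.8 = 0.929425
Chained index = 100 × 1.076703 × 1.224503 × 0.929425 = 122.5379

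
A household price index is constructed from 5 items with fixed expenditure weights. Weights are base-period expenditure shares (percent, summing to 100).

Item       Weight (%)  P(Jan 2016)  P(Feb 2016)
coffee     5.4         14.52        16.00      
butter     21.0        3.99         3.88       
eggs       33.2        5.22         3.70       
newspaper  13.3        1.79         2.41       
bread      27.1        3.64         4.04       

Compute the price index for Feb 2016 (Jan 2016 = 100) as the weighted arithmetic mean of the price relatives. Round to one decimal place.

coffee: 5.4 × (16.00/14.52) = 5.4 × 1.101928 = 5.9504
butter: 21.0 × (3.88/3.99) = 21.0 × 0.972431 = 20.4211
eggs: 33.2 × (3.70/5.22) = 33.2 × 0.708812 = 23.5326
newspaper: 13.3 × (2.41/1.79) = 13.3 × 1.346369 = 17.9067
bread: 27.1 × (4.04/3.64) = 27.1 × 1.109890 = 30.0780
Index = Σ wᵢ·(p₁ᵢ/p₀ᵢ) = 5.9504 + 20.4211 + 23.5326 + 17.9067 + 30.0780 = 97.8888

97.9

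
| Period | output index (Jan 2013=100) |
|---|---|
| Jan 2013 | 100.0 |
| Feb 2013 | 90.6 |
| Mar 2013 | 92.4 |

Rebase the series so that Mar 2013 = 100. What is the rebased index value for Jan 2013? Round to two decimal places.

108.23

Rebased(Jan 2013) = 100.0 / 92.4 × 100 = 108.2251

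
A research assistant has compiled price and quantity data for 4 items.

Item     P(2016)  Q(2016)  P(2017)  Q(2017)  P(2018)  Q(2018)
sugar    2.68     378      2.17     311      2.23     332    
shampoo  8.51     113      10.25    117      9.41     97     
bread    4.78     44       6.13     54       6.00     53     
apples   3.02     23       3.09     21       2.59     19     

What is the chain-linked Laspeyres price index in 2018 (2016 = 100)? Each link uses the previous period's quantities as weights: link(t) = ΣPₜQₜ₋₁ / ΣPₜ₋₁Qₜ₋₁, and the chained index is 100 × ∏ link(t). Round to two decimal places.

Link 2016→2017:
ΣP(2017)Q(2016) = 2.17×378 + 10.25×113 + 6.13×44 + 3.09×23 = 820.26 + 1158.25 + 269.72 + 71.07 = 2319.3
ΣP(2016)Q(2016) = 2.68×378 + 8.51×113 + 4.78×44 + 3.02×23 = 1013.04 + 961.63 + 210.32 + 69.46 = 2254.45
link = 2319.3/2254.45 = 1.028765
Link 2017→2018:
ΣP(2018)Q(2017) = 2.23×311 + 9.41×117 + 6.00×54 + 2.59×21 = 693.53 + 1100.97 + 324 + 54.39 = 2172.89
ΣP(2017)Q(2017) = 2.17×311 + 10.25×117 + 6.13×54 + 3.09×21 = 674.87 + 1199.25 + 331.02 + 64.89 = 2270.03
link = 2172.89/2270.03 = 0.957208
Chained index = 100 × 1.028765 × 0.957208 = 98.4742

98.47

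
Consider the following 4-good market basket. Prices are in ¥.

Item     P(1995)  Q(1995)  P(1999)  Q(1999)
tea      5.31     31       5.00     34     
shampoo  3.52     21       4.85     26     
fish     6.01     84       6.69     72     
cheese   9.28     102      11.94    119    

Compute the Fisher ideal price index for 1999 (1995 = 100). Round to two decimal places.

121.02

Laspeyres component (base-period weights):
ΣP(1999)Q(1995) = 5.00×31 + 4.85×21 + 6.69×84 + 11.94×102 = 155 + 101.85 + 561.96 + 1217.88 = 2036.69
ΣP(1995)Q(1995) = 5.31×31 + 3.52×21 + 6.01×84 + 9.28×102 = 164.61 + 73.92 + 504.84 + 946.56 = 1689.93
L = 2036.69 / 1689.93 × 100 = 120.5192
Paasche component (current-period weights):
ΣP(1999)Q(1999) = 5.00×34 + 4.85×26 + 6.69×72 + 11.94×119 = 170 + 126.1 + 481.68 + 1420.86 = 2198.64
ΣP(1995)Q(1999) = 5.31×34 + 3.52×26 + 6.01×72 + 9.28×119 = 180.54 + 91.52 + 432.72 + 1104.32 = 1809.1
P = 2198.64 / 1809.1 × 100 = 121.5323
Fisher = √(L × P) = √(120.5192 × 121.5323) = 121.0247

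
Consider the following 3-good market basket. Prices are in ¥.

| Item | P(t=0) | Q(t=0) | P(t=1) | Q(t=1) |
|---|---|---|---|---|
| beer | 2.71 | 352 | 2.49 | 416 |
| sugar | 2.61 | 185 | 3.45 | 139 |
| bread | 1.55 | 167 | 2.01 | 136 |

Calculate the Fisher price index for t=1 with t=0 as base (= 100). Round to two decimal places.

107.13

Laspeyres component (base-period weights):
ΣP(t=1)Q(t=0) = 2.49×352 + 3.45×185 + 2.01×167 = 876.48 + 638.25 + 335.67 = 1850.4
ΣP(t=0)Q(t=0) = 2.71×352 + 2.61×185 + 1.55×167 = 953.92 + 482.85 + 258.85 = 1695.62
L = 1850.4 / 1695.62 × 100 = 109.1282
Paasche component (current-period weights):
ΣP(t=1)Q(t=1) = 2.49×416 + 3.45×139 + 2.01×136 = 1035.84 + 479.55 + 273.36 = 1788.75
ΣP(t=0)Q(t=1) = 2.71×416 + 2.61×139 + 1.55×136 = 1127.36 + 362.79 + 210.8 = 1700.95
P = 1788.75 / 1700.95 × 100 = 105.1618
Fisher = √(L × P) = √(109.1282 × 105.1618) = 107.1267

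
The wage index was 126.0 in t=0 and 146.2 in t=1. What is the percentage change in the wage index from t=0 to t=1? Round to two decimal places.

16.03%

Change = (146.2 − 126.0) / 126.0 × 100
       = 20.2 / 126.0 × 100 = 16.0317%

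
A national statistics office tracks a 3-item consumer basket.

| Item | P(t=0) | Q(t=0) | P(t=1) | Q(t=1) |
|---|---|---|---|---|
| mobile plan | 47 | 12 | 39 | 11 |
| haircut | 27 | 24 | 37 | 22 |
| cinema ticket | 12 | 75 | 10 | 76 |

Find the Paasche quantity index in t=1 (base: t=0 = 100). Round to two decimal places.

Paasche quantity index uses current-period prices as weights.
ΣP(t=1)·Q(t=1) = 39×11 + 37×22 + 10×76 = 429 + 814 + 760 = 2003
ΣP(t=1)·Q(t=0) = 39×12 + 37×24 + 10×75 = 468 + 888 + 750 = 2106
Index = 2003 / 2106 × 100 = 95.1092

95.11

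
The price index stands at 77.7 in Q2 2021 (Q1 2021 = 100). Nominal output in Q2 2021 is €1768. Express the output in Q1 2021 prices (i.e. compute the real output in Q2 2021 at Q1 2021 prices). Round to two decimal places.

Real = Nominal ÷ (Index/100) = 1768 ÷ (77.7/100)
     = 1768 ÷ 0.777 = 2275.4183

2275.42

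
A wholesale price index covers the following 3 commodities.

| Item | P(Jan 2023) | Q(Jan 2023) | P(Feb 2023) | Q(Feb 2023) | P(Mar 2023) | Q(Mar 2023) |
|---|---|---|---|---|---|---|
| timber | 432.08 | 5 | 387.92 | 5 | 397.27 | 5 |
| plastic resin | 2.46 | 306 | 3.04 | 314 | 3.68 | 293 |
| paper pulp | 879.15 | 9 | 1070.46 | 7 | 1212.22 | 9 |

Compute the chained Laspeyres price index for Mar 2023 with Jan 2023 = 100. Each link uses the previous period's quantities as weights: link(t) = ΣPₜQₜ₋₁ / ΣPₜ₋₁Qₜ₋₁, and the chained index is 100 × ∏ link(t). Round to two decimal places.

Link Jan 2023→Feb 2023:
ΣP(Feb 2023)Q(Jan 2023) = 387.92×5 + 3.04×306 + 1070.46×9 = 1939.6 + 930.24 + 9634.14 = 12503.98
ΣP(Jan 2023)Q(Jan 2023) = 432.08×5 + 2.46×306 + 879.15×9 = 2160.4 + 752.76 + 7912.35 = 10825.51
link = 12503.98/10825.51 = 1.155048
Link Feb 2023→Mar 2023:
ΣP(Mar 2023)Q(Feb 2023) = 397.27×5 + 3.68×314 + 1212.22×7 = 1986.35 + 1155.52 + 8485.54 = 11627.41
ΣP(Feb 2023)Q(Feb 2023) = 387.92×5 + 3.04×314 + 1070.46×7 = 1939.6 + 954.56 + 7493.22 = 10387.38
link = 11627.41/10387.38 = 1.119379
Chained index = 100 × 1.155048 × 1.119379 = 129.2936

129.29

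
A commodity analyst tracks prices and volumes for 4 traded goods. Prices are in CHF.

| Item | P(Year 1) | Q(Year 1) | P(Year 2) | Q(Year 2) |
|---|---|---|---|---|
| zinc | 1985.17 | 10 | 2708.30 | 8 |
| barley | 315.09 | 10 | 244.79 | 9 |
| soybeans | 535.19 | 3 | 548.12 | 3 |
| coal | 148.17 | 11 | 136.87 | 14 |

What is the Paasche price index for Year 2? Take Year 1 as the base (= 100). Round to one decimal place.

122.5

Paasche price index uses current-period quantities as weights.
ΣP(Year 2)·Q(Year 2) = 2708.30×8 + 244.79×9 + 548.12×3 + 136.87×14 = 21666.4 + 2203.11 + 1644.36 + 1916.18 = 27430.05
ΣP(Year 1)·Q(Year 2) = 1985.17×8 + 315.09×9 + 535.19×3 + 148.17×14 = 15881.36 + 2835.81 + 1605.57 + 2074.38 = 22397.12
Index = 27430.05 / 22397.12 × 100 = 122.4713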